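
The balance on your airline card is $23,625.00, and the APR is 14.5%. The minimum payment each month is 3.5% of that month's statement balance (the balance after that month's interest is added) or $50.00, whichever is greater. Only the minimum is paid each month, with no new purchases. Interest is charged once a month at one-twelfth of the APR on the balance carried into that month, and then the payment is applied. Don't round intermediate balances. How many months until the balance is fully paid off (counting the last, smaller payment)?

155 months

Monthly rate r = 14.5%/12 = 1.20833% = 0.0120833.
While 3.5% of the post-interest balance exceeds $50.00, each month B ← (B·(1+r))·(1 − 0.035), i.e. B shrinks by the factor (1+r)·0.965 = 0.97666.
This holds for months 1–120. Entering month 121 the balance is $1,388.68; 3.5% of the post-interest balance is now below $50.00, so the flat $50.00 minimum applies from here.
From month 121 a fixed $50.00 at rate r clears $1,388.68 in 35 more payments. Total: 120 + 35 = 155 months.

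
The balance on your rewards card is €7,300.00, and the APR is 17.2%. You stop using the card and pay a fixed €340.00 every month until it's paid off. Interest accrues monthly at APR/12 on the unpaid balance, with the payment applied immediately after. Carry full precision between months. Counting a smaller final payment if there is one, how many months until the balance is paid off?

Monthly rate r = 17.2%/12 = 1.43333% = 0.0143333.
Recurrence: B ← B·(1+r) − €340.00.
Month 1: interest €104.63; balance after payment €7,064.63.
Month 2: interest €101.26; balance after payment €6,825.89.
Closed form: n = −ln(1 − rB₀/P)/ln(1+r) = −ln(0.69225)/ln(1.01433) ≈ 25.844, so the balance reaches zero during payment 26.

26 months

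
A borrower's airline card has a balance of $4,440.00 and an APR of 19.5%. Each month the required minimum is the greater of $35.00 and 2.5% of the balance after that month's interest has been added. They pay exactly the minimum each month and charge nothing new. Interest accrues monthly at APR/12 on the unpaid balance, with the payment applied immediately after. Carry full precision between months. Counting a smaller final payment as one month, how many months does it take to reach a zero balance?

Monthly rate r = 19.5%/12 = 1.625% = 0.01625.
While 2.5% of the post-interest balance exceeds $35.00, each month B ← (B·(1+r))·(1 − 0.025), i.e. B shrinks by the factor (1+r)·0.975 = 0.99084.
This holds for months 1–128. Entering month 129 the balance is $1,367.87; 2.5% of the post-interest balance is now below $35.00, so the flat $35.00 minimum applies from here.
From month 129 a fixed $35.00 at rate r clears $1,367.87 in 63 more payments. Total: 128 + 63 = 191 months.

191 months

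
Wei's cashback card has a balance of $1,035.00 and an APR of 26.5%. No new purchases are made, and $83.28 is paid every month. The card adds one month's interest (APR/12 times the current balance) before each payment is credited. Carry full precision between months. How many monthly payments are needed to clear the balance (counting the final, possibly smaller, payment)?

15 payments

Monthly rate r = 26.5%/12 = 2.20833% = 0.0220833.
Recurrence: B ← B·(1+r) − $83.28.
Month 1: interest $22.86; balance after payment $974.58.
Month 2: interest $21.52; balance after payment $912.82.
Closed form: n = −ln(1 − rB₀/P)/ln(1+r) = −ln(0.72555)/ln(1.02208) ≈ 14.688, so the balance reaches zero during payment 15.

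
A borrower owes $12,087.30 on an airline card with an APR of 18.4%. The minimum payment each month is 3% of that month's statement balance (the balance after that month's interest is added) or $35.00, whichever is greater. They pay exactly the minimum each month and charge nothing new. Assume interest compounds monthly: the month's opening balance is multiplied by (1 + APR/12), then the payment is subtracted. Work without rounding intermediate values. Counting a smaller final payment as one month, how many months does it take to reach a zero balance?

201 months

Monthly rate r = 18.4%/12 = 1.53333% = 0.0153333.
While 3% of the post-interest balance exceeds $35.00, each month B ← (B·(1+r))·(1 − 0.03), i.e. B shrinks by the factor (1+r)·0.97 = 0.98487.
This holds for months 1–155. Entering month 156 the balance is $1,138.38; 3% of the post-interest balance is now below $35.00, so the flat $35.00 minimum applies from here.
From month 156 a fixed $35.00 at rate r clears $1,138.38 in 46 more payments. Total: 155 + 46 = 201 months.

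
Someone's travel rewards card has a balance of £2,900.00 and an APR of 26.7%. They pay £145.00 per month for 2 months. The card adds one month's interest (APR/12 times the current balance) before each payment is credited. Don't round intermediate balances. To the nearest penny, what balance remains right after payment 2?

Monthly rate r = 26.7%/12 = 2.225% = 0.02225.
Each month: B ← B·(1+r) − £145.00.
Month 1: interest £64.52; balance after payment £2,819.53.
Month 2: interest £62.73; balance after payment £2,737.26.

£2,737.26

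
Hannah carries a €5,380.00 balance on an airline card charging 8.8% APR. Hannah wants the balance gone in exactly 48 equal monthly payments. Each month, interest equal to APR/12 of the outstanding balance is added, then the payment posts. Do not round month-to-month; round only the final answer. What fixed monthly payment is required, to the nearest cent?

€133.37

Monthly rate r = 8.8%/12 = 0.733333% = 0.00733333.
Level-payment amortization: P = B₀·r / (1 − (1+r)^(−n)) = 5380.00·0.00733333 / (1 − 1.00733^(−48)).
Denominator 1 − (1+r)^(−48) = 0.295816011.
P = 39.4533 / 0.295816011 ≈ 133.37.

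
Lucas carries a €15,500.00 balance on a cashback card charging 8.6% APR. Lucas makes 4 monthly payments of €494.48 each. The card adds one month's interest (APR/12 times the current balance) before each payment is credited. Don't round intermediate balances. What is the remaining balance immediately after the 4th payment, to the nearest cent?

Monthly rate r = 8.6%/12 = 0.716667% = 0.00716667.
Each month: B ← B·(1+r) − €494.48.
Month 1: interest €111.08; balance after payment €15,116.60.
Month 2: interest €108.34; balance after payment €14,730.46.
Month 3: interest €105.57; balance after payment €14,341.55.
Month 4: interest €102.78; balance after payment €13,949.85.

€13,949.85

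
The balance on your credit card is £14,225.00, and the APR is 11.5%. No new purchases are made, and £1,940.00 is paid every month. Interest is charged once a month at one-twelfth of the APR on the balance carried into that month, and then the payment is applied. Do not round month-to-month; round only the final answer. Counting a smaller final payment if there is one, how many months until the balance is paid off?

8 months

Monthly rate r = 11.5%/12 = 0.958333% = 0.00958333.
Recurrence: B ← B·(1+r) − £1,940.00.
Month 1: interest £136.32; balance after payment £12,421.32.
Month 2: interest £119.04; balance after payment £10,600.36.
Closed form: n = −ln(1 − rB₀/P)/ln(1+r) = −ln(0.92973)/ln(1.00958) ≈ 7.639, so the balance reaches zero during payment 8.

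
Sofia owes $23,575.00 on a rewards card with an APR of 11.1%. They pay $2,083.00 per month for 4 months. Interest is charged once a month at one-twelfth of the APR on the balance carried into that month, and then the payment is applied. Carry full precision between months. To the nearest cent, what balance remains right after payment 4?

Monthly rate r = 11.1%/12 = 0.925% = 0.00925.
Each month: B ← B·(1+r) − $2,083.00.
Month 1: interest $218.07; balance after payment $21,710.07.
Month 2: interest $200.82; balance after payment $19,827.89.
Month 3: interest $183.41; balance after payment $17,928.29.
Month 4: interest $165.84; balance after payment $16,011.13.

$16,011.13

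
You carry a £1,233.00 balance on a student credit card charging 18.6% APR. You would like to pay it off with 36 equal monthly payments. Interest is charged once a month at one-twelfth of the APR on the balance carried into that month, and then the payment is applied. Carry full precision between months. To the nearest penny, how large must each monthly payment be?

£44.95

Monthly rate r = 18.6%/12 = 1.55% = 0.0155.
Level-payment amortization: P = B₀·r / (1 − (1+r)^(−n)) = 1233.00·0.0155 / (1 − 1.0155^(−36)).
Denominator 1 − (1+r)^(−36) = 0.425192268.
P = 19.1115 / 0.425192268 ≈ 44.95.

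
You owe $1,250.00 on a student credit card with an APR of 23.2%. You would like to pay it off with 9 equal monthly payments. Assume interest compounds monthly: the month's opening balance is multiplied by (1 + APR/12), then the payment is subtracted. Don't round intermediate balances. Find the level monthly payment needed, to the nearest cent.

Monthly rate r = 23.2%/12 = 1.93333% = 0.0193333.
Level-payment amortization: P = B₀·r / (1 − (1+r)^(−n)) = 1250.00·0.0193333 / (1 − 1.01933^(−9)).
Denominator 1 − (1+r)^(−9) = 0.15830652.
P = 24.1667 / 0.15830652 ≈ 152.66.

$152.66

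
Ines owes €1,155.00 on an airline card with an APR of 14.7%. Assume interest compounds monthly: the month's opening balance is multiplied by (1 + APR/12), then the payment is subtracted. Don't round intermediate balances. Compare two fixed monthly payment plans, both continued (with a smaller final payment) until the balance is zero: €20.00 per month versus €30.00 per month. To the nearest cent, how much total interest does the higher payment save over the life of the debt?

€447.01

Monthly rate r = 14.7%/12 = 1.225% = 0.01225.
At €20.00/mo: n = ⌈−ln(1 − rB₀/P)/ln(1+r)⌉ = 101 payments (last €18.93); total interest = total paid − €1,155.00 = €863.93.
At €30.00/mo: 53 payments (last €11.92); total interest €416.92.
Interest saved = €863.93 − €416.92 = €447.01.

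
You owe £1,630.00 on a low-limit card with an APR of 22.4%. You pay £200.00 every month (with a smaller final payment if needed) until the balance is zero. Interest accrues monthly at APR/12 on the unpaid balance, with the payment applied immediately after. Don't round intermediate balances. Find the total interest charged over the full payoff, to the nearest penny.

£154.78

Monthly rate r = 22.4%/12 = 1.86667% = 0.0186667.
Payoff takes n = ⌈−ln(1 − rB₀/P)/ln(1+r)⌉ = ⌈8.923⌉ = 9 payments; the last is £184.78.
Total paid = 8·£200.00 + £184.78 = £1,784.78.
Total interest = total paid − principal = £1,784.78 − £1,630.00 = £154.78.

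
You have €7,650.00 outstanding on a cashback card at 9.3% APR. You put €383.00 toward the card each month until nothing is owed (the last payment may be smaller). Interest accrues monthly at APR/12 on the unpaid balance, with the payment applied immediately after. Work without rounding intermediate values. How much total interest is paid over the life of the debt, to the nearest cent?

€693.72

Monthly rate r = 9.3%/12 = 0.775% = 0.00775.
Payoff takes n = ⌈−ln(1 − rB₀/P)/ln(1+r)⌉ = ⌈21.785⌉ = 22 payments; the last is €300.72.
Total paid = 21·€383.00 + €300.72 = €8,343.72.
Total interest = total paid − principal = €8,343.72 − €7,650.00 = €693.72.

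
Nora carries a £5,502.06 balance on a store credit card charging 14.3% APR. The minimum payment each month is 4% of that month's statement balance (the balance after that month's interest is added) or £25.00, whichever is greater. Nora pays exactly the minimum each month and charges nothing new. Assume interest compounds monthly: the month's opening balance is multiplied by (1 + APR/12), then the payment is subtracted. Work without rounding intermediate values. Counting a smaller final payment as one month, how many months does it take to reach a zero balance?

Monthly rate r = 14.3%/12 = 1.19167% = 0.0119167.
While 4% of the post-interest balance exceeds £25.00, each month B ← (B·(1+r))·(1 − 0.04), i.e. B shrinks by the factor (1+r)·0.96 = 0.97144.
This holds for months 1–76. Entering month 77 the balance is £608.33; 4% of the post-interest balance is now below £25.00, so the flat £25.00 minimum applies from here.
From month 77 a fixed £25.00 at rate r clears £608.33 in 29 more payments. Total: 76 + 29 = 105 months.

105 months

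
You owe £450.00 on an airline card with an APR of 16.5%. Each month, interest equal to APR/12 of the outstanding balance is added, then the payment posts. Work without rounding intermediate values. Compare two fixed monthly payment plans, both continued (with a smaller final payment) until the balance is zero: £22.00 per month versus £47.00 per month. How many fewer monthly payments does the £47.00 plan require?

14 fewer payments

Monthly rate r = 16.5%/12 = 1.375% = 0.01375.
At £22.00/mo: n = ⌈−ln(1 − rB₀/P)/ln(1+r)⌉ = 25 payments (last £4.03); total interest = total paid − £450.00 = £82.03.
At £47.00/mo: 11 payments (last £15.89); total interest £35.89.
Payments saved = 25 − 11 = 14.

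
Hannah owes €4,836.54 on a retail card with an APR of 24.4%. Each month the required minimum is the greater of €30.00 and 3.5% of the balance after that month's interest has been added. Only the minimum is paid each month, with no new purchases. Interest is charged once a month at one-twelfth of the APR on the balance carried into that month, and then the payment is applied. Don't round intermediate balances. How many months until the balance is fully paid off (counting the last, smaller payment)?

155 months

Monthly rate r = 24.4%/12 = 2.03333% = 0.0203333.
While 3.5% of the post-interest balance exceeds €30.00, each month B ← (B·(1+r))·(1 − 0.035), i.e. B shrinks by the factor (1+r)·0.965 = 0.98462.
This holds for months 1–113. Entering month 114 the balance is €839.41; 3.5% of the post-interest balance is now below €30.00, so the flat €30.00 minimum applies from here.
From month 114 a fixed €30.00 at rate r clears €839.41 in 42 more payments. Total: 113 + 42 = 155 months.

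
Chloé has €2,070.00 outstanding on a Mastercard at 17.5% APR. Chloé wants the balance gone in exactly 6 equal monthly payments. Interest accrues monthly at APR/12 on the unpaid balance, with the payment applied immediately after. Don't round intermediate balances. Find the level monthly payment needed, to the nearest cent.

€362.82

Monthly rate r = 17.5%/12 = 1.45833% = 0.0145833.
Level-payment amortization: P = B₀·r / (1 − (1+r)^(−n)) = 2070.00·0.0145833 / (1 − 1.01458^(−6)).
Denominator 1 − (1+r)^(−6) = 0.0832020005.
P = 30.1875 / 0.0832020005 ≈ 362.82.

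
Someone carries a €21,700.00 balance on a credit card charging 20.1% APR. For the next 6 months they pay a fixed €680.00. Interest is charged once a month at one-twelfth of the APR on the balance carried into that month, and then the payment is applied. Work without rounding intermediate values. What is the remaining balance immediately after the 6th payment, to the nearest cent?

€19,719.52

Monthly rate r = 20.1%/12 = 1.675% = 0.01675.
Each month: B ← B·(1+r) − €680.00.
Month 1: interest €363.48; balance after payment €21,383.47.
Month 2: interest €358.17; balance after payment €21,061.65.
Month 3: interest €352.78; balance after payment €20,734.43.
Month 4: interest €347.30; balance after payment €20,401.73.
Month 5: interest €341.73; balance after payment €20,063.46.
Month 6: interest €336.06; balance after payment €19,719.52.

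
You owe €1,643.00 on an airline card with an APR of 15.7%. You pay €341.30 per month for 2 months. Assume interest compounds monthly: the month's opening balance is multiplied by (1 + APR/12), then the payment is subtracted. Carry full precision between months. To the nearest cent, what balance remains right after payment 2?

€999.21

Monthly rate r = 15.7%/12 = 1.30833% = 0.0130833.
Each month: B ← B·(1+r) − €341.30.
Month 1: interest €21.50; balance after payment €1,323.20.
Month 2: interest €17.31; balance after payment €999.21.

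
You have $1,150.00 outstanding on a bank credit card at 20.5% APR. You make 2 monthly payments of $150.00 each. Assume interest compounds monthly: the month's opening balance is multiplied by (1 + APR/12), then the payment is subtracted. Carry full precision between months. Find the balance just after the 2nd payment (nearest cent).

$887.06

Monthly rate r = 20.5%/12 = 1.70833% = 0.0170833.
Each month: B ← B·(1+r) − $150.00.
Month 1: interest $19.65; balance after payment $1,019.65.
Month 2: interest $17.42; balance after payment $887.06.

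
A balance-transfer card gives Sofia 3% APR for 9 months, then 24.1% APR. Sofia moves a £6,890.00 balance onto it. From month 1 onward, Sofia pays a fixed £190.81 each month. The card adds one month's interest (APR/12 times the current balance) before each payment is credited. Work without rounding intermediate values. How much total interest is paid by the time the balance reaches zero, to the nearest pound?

£2,686

Promo months 1–9 at r₀ = 3%/12 = 0.0025; months 10+ at r₁ = 24.1%/12 = 0.0200833.
After month 9: iterate B ← B·(1+r₀) − £190.81 for 9 months → £5,312.02.
Then at r₁ with £190.81/mo: n₂ = −ln(1 − r₁·B/P)/ln(1+r₁) ≈ 41.19 → 42 more payments.
Total paid = 50·£190.81 + £35.74 = £9,576.24; interest = £9,576.24 − £6,890.00 = £2,686.24.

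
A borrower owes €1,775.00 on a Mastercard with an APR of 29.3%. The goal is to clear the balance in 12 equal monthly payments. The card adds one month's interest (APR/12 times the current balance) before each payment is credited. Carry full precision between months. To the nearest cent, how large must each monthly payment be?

Monthly rate r = 29.3%/12 = 2.44167% = 0.0244167.
Level-payment amortization: P = B₀·r / (1 − (1+r)^(−n)) = 1775.00·0.0244167 / (1 − 1.02442^(−12)).
Denominator 1 − (1+r)^(−12) = 0.251347338.
P = 43.3396 / 0.251347338 ≈ 172.43.

€172.43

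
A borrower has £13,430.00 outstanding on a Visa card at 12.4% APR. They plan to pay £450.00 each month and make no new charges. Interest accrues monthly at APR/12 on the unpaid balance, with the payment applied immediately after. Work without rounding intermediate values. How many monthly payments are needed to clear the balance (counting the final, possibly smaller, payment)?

Monthly rate r = 12.4%/12 = 1.03333% = 0.0103333.
Recurrence: B ← B·(1+r) − £450.00.
Month 1: interest £138.78; balance after payment £13,118.78.
Month 2: interest £135.56; balance after payment £12,804.34.
Closed form: n = −ln(1 − rB₀/P)/ln(1+r) = −ln(0.69161)/ln(1.01033) ≈ 35.868, so the balance reaches zero during payment 36.

36 months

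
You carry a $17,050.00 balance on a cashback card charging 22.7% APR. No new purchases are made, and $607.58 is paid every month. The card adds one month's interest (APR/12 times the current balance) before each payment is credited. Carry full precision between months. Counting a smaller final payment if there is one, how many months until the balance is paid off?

Monthly rate r = 22.7%/12 = 1.89167% = 0.0189167.
Recurrence: B ← B·(1+r) − $607.58.
Month 1: interest $322.53; balance after payment $16,764.95.
Month 2: interest $317.14; balance after payment $16,474.51.
Closed form: n = −ln(1 − rB₀/P)/ln(1+r) = −ln(0.46916)/ln(1.01892) ≈ 40.385, so the balance reaches zero during payment 41.

41 months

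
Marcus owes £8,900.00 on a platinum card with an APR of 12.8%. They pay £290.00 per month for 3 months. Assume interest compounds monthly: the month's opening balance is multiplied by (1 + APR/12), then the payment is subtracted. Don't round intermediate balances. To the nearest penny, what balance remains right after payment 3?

£8,308.54

Monthly rate r = 12.8%/12 = 1.06667% = 0.0106667.
Each month: B ← B·(1+r) − £290.00.
Month 1: interest £94.93; balance after payment £8,704.93.
Month 2: interest £92.85; balance after payment £8,507.79.
Month 3: interest £90.75; balance after payment £8,308.54.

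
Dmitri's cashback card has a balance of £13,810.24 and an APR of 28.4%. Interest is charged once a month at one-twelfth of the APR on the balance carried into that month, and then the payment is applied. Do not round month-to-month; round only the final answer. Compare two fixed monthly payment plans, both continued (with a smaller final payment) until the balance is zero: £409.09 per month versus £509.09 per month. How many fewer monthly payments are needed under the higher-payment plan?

Monthly rate r = 28.4%/12 = 2.36667% = 0.0236667.
At £409.09/mo: n = ⌈−ln(1 − rB₀/P)/ln(1+r)⌉ = 69 payments (last £239.29); total interest = total paid − £13,810.24 = £14,247.17.
At £509.09/mo: 44 payments (last £467.24); total interest £8,547.87.
Payments saved = 69 − 44 = 25.

25 fewer payments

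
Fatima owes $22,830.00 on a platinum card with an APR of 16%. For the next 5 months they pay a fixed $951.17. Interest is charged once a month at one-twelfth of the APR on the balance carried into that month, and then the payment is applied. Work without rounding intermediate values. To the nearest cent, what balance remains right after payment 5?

Monthly rate r = 16%/12 = 1.33333% = 0.0133333.
Each month: B ← B·(1+r) − $951.17.
Month 1: interest $304.40; balance after payment $22,183.23.
Month 2: interest $295.78; balance after payment $21,527.84.
Month 3: interest $287.04; balance after payment $20,863.70.
Month 4: interest $278.18; balance after payment $20,190.72.
Month 5: interest $269.21; balance after payment $19,508.76.

$19,508.76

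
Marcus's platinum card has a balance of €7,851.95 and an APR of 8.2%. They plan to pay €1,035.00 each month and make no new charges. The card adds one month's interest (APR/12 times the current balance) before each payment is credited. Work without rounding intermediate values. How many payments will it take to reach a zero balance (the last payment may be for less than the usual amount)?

8 months

Monthly rate r = 8.2%/12 = 0.683333% = 0.00683333.
Recurrence: B ← B·(1+r) − €1,035.00.
Month 1: interest €53.65; balance after payment €6,870.60.
Month 2: interest €46.95; balance after payment €5,882.55.
Closed form: n = −ln(1 − rB₀/P)/ln(1+r) = −ln(0.94816)/ln(1.00683) ≈ 7.817, so the balance reaches zero during payment 8.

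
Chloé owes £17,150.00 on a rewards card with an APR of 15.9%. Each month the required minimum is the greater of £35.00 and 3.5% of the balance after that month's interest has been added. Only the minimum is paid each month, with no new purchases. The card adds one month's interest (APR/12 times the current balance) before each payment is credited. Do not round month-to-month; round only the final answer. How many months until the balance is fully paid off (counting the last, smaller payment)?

163 months

Monthly rate r = 15.9%/12 = 1.325% = 0.01325.
While 3.5% of the post-interest balance exceeds £35.00, each month B ← (B·(1+r))·(1 − 0.035), i.e. B shrinks by the factor (1+r)·0.965 = 0.97779.
This holds for months 1–128. Entering month 129 the balance is £967.13; 3.5% of the post-interest balance is now below £35.00, so the flat £35.00 minimum applies from here.
From month 129 a fixed £35.00 at rate r clears £967.13 in 35 more payments. Total: 128 + 35 = 163 months.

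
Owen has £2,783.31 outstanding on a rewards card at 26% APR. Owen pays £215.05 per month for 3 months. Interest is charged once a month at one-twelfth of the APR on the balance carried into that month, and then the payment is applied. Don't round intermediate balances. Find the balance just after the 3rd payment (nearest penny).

£2,308.94

Monthly rate r = 26%/12 = 2.16667% = 0.0216667.
Each month: B ← B·(1+r) − £215.05.
Month 1: interest £60.31; balance after payment £2,628.57.
Month 2: interest £56.95; balance after payment £2,470.47.
Month 3: interest £53.53; balance after payment £2,308.94.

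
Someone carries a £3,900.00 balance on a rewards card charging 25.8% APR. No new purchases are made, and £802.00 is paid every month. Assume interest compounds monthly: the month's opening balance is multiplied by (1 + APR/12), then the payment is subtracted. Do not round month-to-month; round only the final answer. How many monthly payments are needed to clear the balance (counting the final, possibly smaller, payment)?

6 months

Monthly rate r = 25.8%/12 = 2.15% = 0.0215.
Recurrence: B ← B·(1+r) − £802.00.
Month 1: interest £83.85; balance after payment £3,181.85.
Month 2: interest £68.41; balance after payment £2,448.26.
Month 3: interest £52.64; balance after payment £1,698.90.
Month 4: interest £36.53; balance after payment £933.42.
Month 5: interest £20.07; balance after payment £151.49.
Month 6: interest £3.26; balance after payment £0.00.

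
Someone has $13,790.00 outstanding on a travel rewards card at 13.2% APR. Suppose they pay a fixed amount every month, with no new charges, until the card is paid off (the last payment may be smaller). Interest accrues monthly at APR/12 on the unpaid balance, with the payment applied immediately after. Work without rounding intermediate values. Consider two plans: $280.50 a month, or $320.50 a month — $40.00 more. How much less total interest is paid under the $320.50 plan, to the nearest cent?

Monthly rate r = 13.2%/12 = 1.1% = 0.011.
At $280.50/mo: n = ⌈−ln(1 − rB₀/P)/ln(1+r)⌉ = 72 payments (last $38.63); total interest = total paid − $13,790.00 = $6,164.13.
At $320.50/mo: 59 payments (last $193.54); total interest $4,992.54.
Interest saved = $6,164.13 − $4,992.54 = $1,171.59.

$1,171.59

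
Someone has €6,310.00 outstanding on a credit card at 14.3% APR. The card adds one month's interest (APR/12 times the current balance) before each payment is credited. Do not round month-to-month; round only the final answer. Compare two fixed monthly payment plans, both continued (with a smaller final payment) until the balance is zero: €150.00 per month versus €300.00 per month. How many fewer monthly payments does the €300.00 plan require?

Monthly rate r = 14.3%/12 = 1.19167% = 0.0119167.
At €150.00/mo: n = ⌈−ln(1 − rB₀/P)/ln(1+r)⌉ = 59 payments (last €109.81); total interest = total paid − €6,310.00 = €2,499.81.
At €300.00/mo: 25 payments (last €107.68); total interest €997.68.
Payments saved = 59 − 25 = 34.

34 fewer payments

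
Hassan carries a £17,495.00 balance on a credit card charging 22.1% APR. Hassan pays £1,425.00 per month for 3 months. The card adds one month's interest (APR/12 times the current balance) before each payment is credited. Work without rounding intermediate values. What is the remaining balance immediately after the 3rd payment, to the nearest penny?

Monthly rate r = 22.1%/12 = 1.84167% = 0.0184167.
Each month: B ← B·(1+r) − £1,425.00.
Month 1: interest £322.20; balance after payment £16,392.20.
Month 2: interest £301.89; balance after payment £15,269.09.
Month 3: interest £281.21; balance after payment £14,125.29.

£14,125.29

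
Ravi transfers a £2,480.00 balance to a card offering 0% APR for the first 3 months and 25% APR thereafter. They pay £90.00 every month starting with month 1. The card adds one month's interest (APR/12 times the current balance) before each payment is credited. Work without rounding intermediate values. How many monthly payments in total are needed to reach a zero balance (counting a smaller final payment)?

Promo months 1–3 at r₀ = 0%/12 = 0; months 4+ at r₁ = 25%/12 = 0.0208333.
After month 3 (no interest yet): B = £2,480.00 − 3·£90.00 = £2,210.00.
Then at r₁ with £90.00/mo: n₂ = −ln(1 − r₁·B/P)/ln(1+r₁) ≈ 34.75 → 35 more payments.

38 months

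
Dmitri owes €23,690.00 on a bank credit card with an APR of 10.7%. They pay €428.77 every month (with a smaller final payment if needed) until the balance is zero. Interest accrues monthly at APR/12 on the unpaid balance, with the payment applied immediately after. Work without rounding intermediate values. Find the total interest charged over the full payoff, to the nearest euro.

Monthly rate r = 10.7%/12 = 0.891667% = 0.00891667.
Payoff takes n = ⌈−ln(1 − rB₀/P)/ln(1+r)⌉ = ⌈76.439⌉ = 77 payments; the last is €188.91.
Total paid = 76·€428.77 + €188.91 = €32,775.43.
Total interest = total paid − principal = €32,775.43 − €23,690.00 = €9,085.43.

€9,085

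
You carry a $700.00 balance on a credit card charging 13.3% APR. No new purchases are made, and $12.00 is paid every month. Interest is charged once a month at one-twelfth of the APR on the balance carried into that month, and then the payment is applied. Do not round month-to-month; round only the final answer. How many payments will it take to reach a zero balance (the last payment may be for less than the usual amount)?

Monthly rate r = 13.3%/12 = 1.10833% = 0.0110833.
Recurrence: B ← B·(1+r) − $12.00.
Month 1: interest $7.76; balance after payment $695.76.
Month 2: interest $7.71; balance after payment $691.47.
Closed form: n = −ln(1 − rB₀/P)/ln(1+r) = −ln(0.35347)/ln(1.01108) ≈ 94.349, so the balance reaches zero during payment 95.

95 payments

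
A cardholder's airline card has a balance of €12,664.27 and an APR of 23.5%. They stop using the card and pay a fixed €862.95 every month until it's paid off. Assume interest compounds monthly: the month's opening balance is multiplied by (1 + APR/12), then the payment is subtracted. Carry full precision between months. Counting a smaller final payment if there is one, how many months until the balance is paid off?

18 months

Monthly rate r = 23.5%/12 = 1.95833% = 0.0195833.
Recurrence: B ← B·(1+r) − €862.95.
Month 1: interest €248.01; balance after payment €12,049.33.
Month 2: interest €235.97; balance after payment €11,422.34.
Closed form: n = −ln(1 − rB₀/P)/ln(1+r) = −ln(0.7126)/ln(1.01958) ≈ 17.471, so the balance reaches zero during payment 18.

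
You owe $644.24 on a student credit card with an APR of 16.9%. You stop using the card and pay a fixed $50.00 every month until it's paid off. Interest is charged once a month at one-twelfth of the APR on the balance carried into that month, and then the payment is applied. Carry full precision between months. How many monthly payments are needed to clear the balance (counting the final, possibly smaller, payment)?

Monthly rate r = 16.9%/12 = 1.40833% = 0.0140833.
Recurrence: B ← B·(1+r) − $50.00.
Month 1: interest $9.07; balance after payment $603.31.
Month 2: interest $8.50; balance after payment $561.81.
Closed form: n = −ln(1 − rB₀/P)/ln(1+r) = −ln(0.81854)/ln(1.01408) ≈ 14.318, so the balance reaches zero during payment 15.

15 payments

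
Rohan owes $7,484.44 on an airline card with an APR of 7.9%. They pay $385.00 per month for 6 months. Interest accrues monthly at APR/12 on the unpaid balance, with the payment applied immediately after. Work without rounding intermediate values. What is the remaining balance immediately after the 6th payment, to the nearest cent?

$5,436.63

Monthly rate r = 7.9%/12 = 0.658333% = 0.00658333.
Each month: B ← B·(1+r) − $385.00.
Month 1: interest $49.27; balance after payment $7,148.71.
Month 2: interest $47.06; balance after payment $6,810.77.
Month 3: interest $44.84; balance after payment $6,470.61.
Month 4: interest $42.60; balance after payment $6,128.21.
Month 5: interest $40.34; balance after payment $5,783.55.
Month 6: interest $38.08; balance after payment $5,436.63.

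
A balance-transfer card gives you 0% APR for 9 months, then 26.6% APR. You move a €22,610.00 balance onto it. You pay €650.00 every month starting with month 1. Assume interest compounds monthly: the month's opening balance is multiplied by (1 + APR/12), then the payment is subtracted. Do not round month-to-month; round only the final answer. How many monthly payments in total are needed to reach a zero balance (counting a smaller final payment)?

Promo months 1–9 at r₀ = 0%/12 = 0; months 10+ at r₁ = 26.6%/12 = 0.0221667.
After month 9 (no interest yet): B = €22,610.00 − 9·€650.00 = €16,760.00.
Then at r₁ with €650.00/mo: n₂ = −ln(1 − r₁·B/P)/ln(1+r₁) ≈ 38.66 → 39 more payments.

48 payments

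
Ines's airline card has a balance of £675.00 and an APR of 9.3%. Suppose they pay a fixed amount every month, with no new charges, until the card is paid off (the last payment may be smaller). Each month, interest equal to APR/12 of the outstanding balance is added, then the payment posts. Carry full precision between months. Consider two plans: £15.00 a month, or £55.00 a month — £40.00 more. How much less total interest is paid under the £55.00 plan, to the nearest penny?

£121.23

Monthly rate r = 9.3%/12 = 0.775% = 0.00775.
At £15.00/mo: n = ⌈−ln(1 − rB₀/P)/ln(1+r)⌉ = 56 payments (last £8.28); total interest = total paid − £675.00 = £158.28.
At £55.00/mo: 13 payments (last £52.05); total interest £37.05.
Interest saved = £158.28 − £37.05 = £121.23.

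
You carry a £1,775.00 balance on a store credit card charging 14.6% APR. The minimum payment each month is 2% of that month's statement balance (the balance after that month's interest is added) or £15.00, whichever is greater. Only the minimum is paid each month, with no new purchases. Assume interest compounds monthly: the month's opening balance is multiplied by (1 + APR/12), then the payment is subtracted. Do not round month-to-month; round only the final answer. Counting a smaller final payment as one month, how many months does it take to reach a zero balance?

Monthly rate r = 14.6%/12 = 1.21667% = 0.0121667.
While 2% of the post-interest balance exceeds £15.00, each month B ← (B·(1+r))·(1 − 0.02), i.e. B shrinks by the factor (1+r)·0.98 = 0.99192.
This holds for months 1–108. Entering month 109 the balance is £739.32; 2% of the post-interest balance is now below £15.00, so the flat £15.00 minimum applies from here.
From month 109 a fixed £15.00 at rate r clears £739.32 in 76 more payments. Total: 108 + 76 = 184 months.

184 months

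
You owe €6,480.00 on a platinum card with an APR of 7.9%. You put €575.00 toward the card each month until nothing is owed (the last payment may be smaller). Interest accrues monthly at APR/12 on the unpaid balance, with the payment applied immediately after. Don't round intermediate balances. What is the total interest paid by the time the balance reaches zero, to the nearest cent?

Monthly rate r = 7.9%/12 = 0.658333% = 0.00658333.
Payoff takes n = ⌈−ln(1 − rB₀/P)/ln(1+r)⌉ = ⌈11.748⌉ = 12 payments; the last is €430.47.
Total paid = 11·€575.00 + €430.47 = €6,755.47.
Total interest = total paid − principal = €6,755.47 − €6,480.00 = €275.47.

€275.47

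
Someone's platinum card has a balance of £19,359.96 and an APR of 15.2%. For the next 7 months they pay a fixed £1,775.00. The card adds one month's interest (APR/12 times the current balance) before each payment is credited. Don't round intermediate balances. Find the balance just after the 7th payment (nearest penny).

£8,235.92

Monthly rate r = 15.2%/12 = 1.26667% = 0.0126667.
Each month: B ← B·(1+r) − £1,775.00.
Month 1: interest £245.23; balance after payment £17,830.19.
Month 2: interest £225.85; balance after payment £16,281.04.
Month 3: interest £206.23; balance after payment £14,712.26.
Month 4: interest £186.36; balance after payment £13,123.62.
Month 5: interest £166.23; balance after payment £11,514.85.
Month 6: interest £145.85; balance after payment £9,885.70.
Month 7: interest £125.22; balance after payment £8,235.92.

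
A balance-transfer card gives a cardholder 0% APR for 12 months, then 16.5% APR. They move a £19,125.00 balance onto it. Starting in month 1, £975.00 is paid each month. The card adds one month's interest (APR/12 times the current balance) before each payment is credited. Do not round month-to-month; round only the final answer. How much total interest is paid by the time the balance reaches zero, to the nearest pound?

£473

Promo months 1–12 at r₀ = 0%/12 = 0; months 13+ at r₁ = 16.5%/12 = 0.01375.
After month 12 (no interest yet): B = £19,125.00 − 12·£975.00 = £7,425.00.
Then at r₁ with £975.00/mo: n₂ = −ln(1 − r₁·B/P)/ln(1+r₁) ≈ 8.10 → 9 more payments.
Total paid = 20·£975.00 + £97.60 = £19,597.60; interest = £19,597.60 − £19,125.00 = £472.60.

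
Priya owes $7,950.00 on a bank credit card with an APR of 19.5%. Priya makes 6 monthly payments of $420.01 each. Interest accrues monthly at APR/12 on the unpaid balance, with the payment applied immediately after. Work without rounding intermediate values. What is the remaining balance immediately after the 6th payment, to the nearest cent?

Monthly rate r = 19.5%/12 = 1.625% = 0.01625.
Each month: B ← B·(1+r) − $420.01.
Month 1: interest $129.19; balance after payment $7,659.18.
Month 2: interest $124.46; balance after payment $7,363.63.
Month 3: interest $119.66; balance after payment $7,063.28.
Month 4: interest $114.78; balance after payment $6,758.05.
Month 5: interest $109.82; balance after payment $6,447.85.
Month 6: interest $104.78; balance after payment $6,132.62.

$6,132.62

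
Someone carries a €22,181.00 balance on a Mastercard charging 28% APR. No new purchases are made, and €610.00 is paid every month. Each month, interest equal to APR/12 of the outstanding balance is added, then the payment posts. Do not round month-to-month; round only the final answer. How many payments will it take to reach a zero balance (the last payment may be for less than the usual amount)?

82 payments

Monthly rate r = 28%/12 = 2.33333% = 0.0233333.
Recurrence: B ← B·(1+r) − €610.00.
Month 1: interest €517.56; balance after payment €22,088.56.
Month 2: interest €515.40; balance after payment €21,993.96.
Closed form: n = −ln(1 − rB₀/P)/ln(1+r) = −ln(0.15155)/ln(1.02333) ≈ 81.805, so the balance reaches zero during payment 82.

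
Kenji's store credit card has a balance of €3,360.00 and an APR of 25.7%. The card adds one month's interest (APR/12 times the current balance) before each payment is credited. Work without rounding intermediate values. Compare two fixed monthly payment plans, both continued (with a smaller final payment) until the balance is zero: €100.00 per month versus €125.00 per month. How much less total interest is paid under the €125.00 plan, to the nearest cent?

€943.28

Monthly rate r = 25.7%/12 = 2.14167% = 0.0214167.
At €100.00/mo: n = ⌈−ln(1 − rB₀/P)/ln(1+r)⌉ = 61 payments (last €0.50); total interest = total paid − €3,360.00 = €2,640.50.
At €125.00/mo: 41 payments (last €57.22); total interest €1,697.22.
Interest saved = €2,640.50 − €1,697.22 = €943.28.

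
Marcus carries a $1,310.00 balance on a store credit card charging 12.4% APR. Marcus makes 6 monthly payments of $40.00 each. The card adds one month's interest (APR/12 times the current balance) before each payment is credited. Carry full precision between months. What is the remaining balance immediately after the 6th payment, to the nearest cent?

Monthly rate r = 12.4%/12 = 1.03333% = 0.0103333.
Each month: B ← B·(1+r) − $40.00.
Month 1: interest $13.54; balance after payment $1,283.54.
Month 2: interest $13.26; balance after payment $1,256.80.
Month 3: interest $12.99; balance after payment $1,229.79.
Month 4: interest $12.71; balance after payment $1,202.49.
Month 5: interest $12.43; balance after payment $1,174.92.
Month 6: interest $12.14; balance after payment $1,147.06.

$1,147.06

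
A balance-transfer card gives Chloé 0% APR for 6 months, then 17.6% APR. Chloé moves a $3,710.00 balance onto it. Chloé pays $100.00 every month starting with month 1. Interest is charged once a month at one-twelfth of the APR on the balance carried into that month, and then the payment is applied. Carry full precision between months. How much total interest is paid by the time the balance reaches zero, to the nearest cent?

$1,073.10

Promo months 1–6 at r₀ = 0%/12 = 0; months 7+ at r₁ = 17.6%/12 = 0.0146667.
After month 6 (no interest yet): B = $3,710.00 − 6·$100.00 = $3,110.00.
Then at r₁ with $100.00/mo: n₂ = −ln(1 − r₁·B/P)/ln(1+r₁) ≈ 41.83 → 42 more payments.
Total paid = 47·$100.00 + $83.10 = $4,783.10; interest = $4,783.10 − $3,710.00 = $1,073.10.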